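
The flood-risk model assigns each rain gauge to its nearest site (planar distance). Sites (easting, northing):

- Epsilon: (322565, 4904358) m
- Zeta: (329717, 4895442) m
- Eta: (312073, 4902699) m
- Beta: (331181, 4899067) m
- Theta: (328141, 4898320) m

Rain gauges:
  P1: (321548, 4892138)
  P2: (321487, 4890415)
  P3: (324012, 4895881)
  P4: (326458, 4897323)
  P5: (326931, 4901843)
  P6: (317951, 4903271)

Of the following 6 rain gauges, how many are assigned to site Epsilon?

1

P1 → Zeta
P2 → Zeta
P3 → Theta
P4 → Theta
P5 → Theta
P6 → Epsilon
1 of the 6 goes to Epsilon.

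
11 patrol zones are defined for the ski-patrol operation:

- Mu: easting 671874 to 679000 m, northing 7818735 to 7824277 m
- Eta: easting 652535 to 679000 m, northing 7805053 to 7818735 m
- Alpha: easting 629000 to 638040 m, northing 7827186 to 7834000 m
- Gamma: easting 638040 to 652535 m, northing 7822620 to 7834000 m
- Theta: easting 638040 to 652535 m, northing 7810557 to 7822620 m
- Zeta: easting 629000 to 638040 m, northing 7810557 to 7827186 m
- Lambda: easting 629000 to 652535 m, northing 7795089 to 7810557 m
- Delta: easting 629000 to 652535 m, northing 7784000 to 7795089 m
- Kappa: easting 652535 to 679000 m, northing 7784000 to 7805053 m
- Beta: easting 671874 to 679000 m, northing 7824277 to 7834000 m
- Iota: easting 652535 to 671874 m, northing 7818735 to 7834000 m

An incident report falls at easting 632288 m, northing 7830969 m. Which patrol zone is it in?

The point has easting = 632288 and northing = 7830969.
Only Alpha satisfies 629000 ≤ easting ≤ 638040 and 7827186 ≤ northing ≤ 7834000.

Alpha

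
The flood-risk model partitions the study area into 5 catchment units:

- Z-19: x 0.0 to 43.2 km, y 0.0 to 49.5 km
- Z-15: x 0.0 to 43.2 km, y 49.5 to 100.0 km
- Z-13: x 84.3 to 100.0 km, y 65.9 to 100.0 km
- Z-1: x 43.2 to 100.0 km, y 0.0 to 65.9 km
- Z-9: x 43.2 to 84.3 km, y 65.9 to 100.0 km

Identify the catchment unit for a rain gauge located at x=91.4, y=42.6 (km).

The point has x = 91.4 and y = 42.6.
Only Z-1 satisfies 43.2 ≤ x ≤ 100.0 and 0.0 ≤ y ≤ 65.9.

Z-1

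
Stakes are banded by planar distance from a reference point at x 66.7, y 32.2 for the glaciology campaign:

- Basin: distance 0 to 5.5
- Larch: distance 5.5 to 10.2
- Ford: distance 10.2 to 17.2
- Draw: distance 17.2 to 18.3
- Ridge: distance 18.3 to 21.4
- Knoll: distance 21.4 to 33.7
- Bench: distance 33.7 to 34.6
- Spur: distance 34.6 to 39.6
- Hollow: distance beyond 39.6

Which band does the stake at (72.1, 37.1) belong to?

Larch

Distance = √((72.1−66.7)² + (37.1−32.2)²) = √(29.160 + 24.010) = 7.292.
5.5 ≤ 7.292 < 10.2 → Larch.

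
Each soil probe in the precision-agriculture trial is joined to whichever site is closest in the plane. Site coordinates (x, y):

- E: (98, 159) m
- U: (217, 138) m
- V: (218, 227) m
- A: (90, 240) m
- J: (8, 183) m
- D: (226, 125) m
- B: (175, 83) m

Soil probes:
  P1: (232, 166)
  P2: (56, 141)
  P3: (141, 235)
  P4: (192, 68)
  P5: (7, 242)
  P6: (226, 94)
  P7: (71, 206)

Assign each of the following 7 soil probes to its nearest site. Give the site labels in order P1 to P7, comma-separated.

U, E, A, B, J, D, A

P1 → U (d²=1009.00)
P2 → E (d²=2088.00)
P3 → A (d²=2626.00)
P4 → B (d²=514.00)
P5 → J (d²=3482.00)
P6 → D (d²=961.00)
P7 → A (d²=1517.00)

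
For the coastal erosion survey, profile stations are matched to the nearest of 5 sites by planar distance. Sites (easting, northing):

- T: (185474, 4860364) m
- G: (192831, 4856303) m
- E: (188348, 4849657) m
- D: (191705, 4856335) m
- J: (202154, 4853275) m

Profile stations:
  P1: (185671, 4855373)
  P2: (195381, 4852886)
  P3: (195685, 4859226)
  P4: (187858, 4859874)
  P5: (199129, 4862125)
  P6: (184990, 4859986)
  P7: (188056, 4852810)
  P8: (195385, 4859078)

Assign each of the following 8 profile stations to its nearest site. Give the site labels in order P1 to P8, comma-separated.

T, G, G, T, G, T, E, G

P1 → T (d²=24948890.00)
P2 → G (d²=18178389.00)
P3 → G (d²=16689245.00)
P4 → T (d²=5923556.00)
P5 → G (d²=73560488.00)
P6 → T (d²=377140.00)
P7 → E (d²=10026673.00)
P8 → G (d²=14223541.00)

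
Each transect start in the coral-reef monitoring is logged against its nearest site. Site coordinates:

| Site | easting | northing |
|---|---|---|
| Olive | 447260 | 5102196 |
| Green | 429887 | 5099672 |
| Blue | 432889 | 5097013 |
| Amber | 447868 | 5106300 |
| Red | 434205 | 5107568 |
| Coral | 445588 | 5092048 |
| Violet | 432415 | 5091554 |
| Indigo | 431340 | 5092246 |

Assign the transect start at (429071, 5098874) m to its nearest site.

Green

Squared distances to each site:
Olive: 341875405.000; Green: 1302660.000; Blue: 18040445.000; Amber: 408472685.000; Red: 101943592.000; Coral: 319405565.000; Violet: 64764736.000; Indigo: 49078745.000.
Minimum at Green.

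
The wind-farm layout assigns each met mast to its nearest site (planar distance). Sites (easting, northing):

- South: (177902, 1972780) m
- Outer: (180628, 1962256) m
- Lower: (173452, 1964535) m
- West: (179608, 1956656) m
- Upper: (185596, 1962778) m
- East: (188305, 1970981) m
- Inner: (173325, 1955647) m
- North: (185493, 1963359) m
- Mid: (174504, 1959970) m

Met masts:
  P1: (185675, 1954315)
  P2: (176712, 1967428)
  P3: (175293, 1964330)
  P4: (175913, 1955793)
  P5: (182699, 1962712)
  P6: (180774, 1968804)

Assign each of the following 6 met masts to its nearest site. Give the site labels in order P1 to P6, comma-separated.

P1 → West (d²=42288770.00)
P2 → Lower (d²=18997049.00)
P3 → Lower (d²=3431306.00)
P4 → Inner (d²=6719060.00)
P5 → Outer (d²=4496977.00)
P6 → South (d²=24056960.00)

West, Lower, Lower, Inner, Outer, South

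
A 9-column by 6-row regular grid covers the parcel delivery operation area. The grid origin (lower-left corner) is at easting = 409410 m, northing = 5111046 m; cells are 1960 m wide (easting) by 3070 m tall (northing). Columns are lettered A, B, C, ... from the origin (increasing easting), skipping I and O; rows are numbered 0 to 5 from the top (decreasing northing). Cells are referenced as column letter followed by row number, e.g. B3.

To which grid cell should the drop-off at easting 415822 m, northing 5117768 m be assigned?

D3

Column index: ⌊(415822 − 409410) / 1960⌋ = ⌊3.271⌋ = 3 → column D
Row offset from origin: ⌊(5117768 − 5111046) / 3070⌋ = ⌊2.190⌋ = 2 → row 3 (counted from top)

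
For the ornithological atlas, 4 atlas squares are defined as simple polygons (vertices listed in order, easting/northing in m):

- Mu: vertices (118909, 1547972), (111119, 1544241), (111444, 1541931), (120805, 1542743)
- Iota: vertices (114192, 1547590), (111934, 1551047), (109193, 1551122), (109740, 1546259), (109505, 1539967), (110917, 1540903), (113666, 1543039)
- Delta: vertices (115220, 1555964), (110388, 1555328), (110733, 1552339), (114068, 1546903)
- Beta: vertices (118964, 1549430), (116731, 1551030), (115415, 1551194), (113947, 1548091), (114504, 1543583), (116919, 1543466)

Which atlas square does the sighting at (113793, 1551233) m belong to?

Cast a ray rightward from (113793, 1551233). For each polygon, the edges (by vertex number in listed order) whose endpoints lie on opposite sides of northing = 1551233, where each meets that height, and whether that is right or left of the point:
Mu: no edge straddles that height → 0 crossings.
Iota: no edge straddles that height → 0 crossings.
Delta: 3–4 at easting≈111411.5 (left), 4–1 at easting≈114618.5 (right) → 1 crossing.
Beta: no edge straddles that height → 0 crossings.
Only Delta has an odd count, so the point is inside Delta.

Delta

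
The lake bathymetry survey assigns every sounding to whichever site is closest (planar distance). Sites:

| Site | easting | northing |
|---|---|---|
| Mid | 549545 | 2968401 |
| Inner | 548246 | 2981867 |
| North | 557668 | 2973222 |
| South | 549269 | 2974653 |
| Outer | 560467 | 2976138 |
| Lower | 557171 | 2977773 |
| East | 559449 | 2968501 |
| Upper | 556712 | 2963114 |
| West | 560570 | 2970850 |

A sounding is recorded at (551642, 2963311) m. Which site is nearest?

Squared distances to each site:
Mid: 30305509.000; Inner: 355857952.000; North: 134540597.000; South: 134272093.000; Outer: 242412554.000; Lower: 239719285.000; East: 87885349.000; Upper: 25743709.000; West: 136545705.000.
Minimum at Upper.

Upper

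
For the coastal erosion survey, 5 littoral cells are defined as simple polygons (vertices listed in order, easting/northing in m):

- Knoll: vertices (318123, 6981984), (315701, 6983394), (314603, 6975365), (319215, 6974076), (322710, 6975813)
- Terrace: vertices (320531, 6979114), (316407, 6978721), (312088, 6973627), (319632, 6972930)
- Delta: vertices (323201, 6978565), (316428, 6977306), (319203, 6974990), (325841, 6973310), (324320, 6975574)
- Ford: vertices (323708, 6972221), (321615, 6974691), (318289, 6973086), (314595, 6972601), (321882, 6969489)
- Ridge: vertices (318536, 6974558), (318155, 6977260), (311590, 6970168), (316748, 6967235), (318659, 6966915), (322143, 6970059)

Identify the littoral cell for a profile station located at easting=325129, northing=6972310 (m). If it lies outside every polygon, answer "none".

Cast a ray rightward from (325129, 6972310). For each polygon, the edges (by vertex number in listed order) whose endpoints lie on opposite sides of northing = 6972310, where each meets that height, and whether that is right or left of the point:
Knoll: no edge straddles that height → 0 crossings.
Terrace: no edge straddles that height → 0 crossings.
Delta: no edge straddles that height → 0 crossings.
Ford: 1–2 at easting≈323632.6 (left), 4–5 at easting≈315276.4 (left) → 0 crossings.
Ridge: 2–3 at easting≈313572.8 (left), 6–1 at easting≈320338.3 (left) → 0 crossings.
All counts are even, so the point lies outside every listed polygon.

none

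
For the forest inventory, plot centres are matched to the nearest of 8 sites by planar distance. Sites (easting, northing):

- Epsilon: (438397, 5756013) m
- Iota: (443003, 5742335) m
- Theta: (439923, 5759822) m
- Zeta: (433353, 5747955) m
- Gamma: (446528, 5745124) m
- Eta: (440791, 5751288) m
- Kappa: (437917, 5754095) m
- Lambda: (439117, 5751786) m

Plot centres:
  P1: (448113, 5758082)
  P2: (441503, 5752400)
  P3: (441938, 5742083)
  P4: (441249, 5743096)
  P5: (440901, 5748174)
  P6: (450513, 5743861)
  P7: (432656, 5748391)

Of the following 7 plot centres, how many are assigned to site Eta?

2

P1 → Theta
P2 → Eta
P3 → Iota
P4 → Iota
P5 → Eta
P6 → Gamma
P7 → Zeta
2 of the 7 go to Eta.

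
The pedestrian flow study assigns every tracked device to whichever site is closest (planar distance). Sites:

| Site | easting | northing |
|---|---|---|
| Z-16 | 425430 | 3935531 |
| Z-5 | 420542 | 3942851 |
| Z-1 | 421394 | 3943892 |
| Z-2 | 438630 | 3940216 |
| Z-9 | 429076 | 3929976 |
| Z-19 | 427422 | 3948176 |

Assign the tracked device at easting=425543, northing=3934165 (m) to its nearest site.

Z-16

Squared distances to each site:
Z-16: 1878725.000; Z-5: 100456597.000; Z-1: 111828730.000; Z-2: 207884170.000; Z-9: 30029810.000; Z-19: 199838762.000.
Minimum at Z-16.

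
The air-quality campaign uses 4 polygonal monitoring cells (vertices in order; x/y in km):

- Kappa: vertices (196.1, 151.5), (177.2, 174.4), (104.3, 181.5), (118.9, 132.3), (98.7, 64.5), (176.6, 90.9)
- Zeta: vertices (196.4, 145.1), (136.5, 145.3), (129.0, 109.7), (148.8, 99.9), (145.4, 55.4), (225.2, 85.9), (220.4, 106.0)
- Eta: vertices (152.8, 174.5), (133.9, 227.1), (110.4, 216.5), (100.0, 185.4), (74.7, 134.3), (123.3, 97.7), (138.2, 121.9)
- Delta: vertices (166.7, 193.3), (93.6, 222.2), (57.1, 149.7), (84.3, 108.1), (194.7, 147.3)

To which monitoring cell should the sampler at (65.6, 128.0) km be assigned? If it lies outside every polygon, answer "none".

Cast a ray rightward from (65.6, 128.0). For each polygon, the edges (by vertex number in listed order) whose endpoints lie on opposite sides of y = 128.0, where each meets that height, and whether that is right or left of the point:
Kappa: 4–5 at x≈117.62 (right), 6–1 at x≈188.54 (right) → 2 crossings.
Zeta: 2–3 at x≈132.86 (right), 7–1 at x≈206.90 (right) → 2 crossings.
Eta: 5–6 at x≈83.07 (right), 7–1 at x≈139.89 (right) → 2 crossings.
Delta: 3–4 at x≈71.29 (right), 4–5 at x≈140.34 (right) → 2 crossings.
All counts are even, so the point lies outside every listed polygon.

none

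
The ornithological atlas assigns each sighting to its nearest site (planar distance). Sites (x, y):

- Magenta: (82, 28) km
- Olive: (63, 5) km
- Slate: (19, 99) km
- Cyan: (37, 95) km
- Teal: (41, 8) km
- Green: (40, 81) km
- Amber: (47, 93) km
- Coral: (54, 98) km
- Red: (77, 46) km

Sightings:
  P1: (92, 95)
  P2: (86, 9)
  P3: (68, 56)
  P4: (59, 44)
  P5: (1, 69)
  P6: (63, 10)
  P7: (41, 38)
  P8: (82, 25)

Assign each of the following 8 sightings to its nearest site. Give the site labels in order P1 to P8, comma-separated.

P1 → Coral (d²=1453.00)
P2 → Magenta (d²=377.00)
P3 → Red (d²=181.00)
P4 → Red (d²=328.00)
P5 → Slate (d²=1224.00)
P6 → Olive (d²=25.00)
P7 → Teal (d²=900.00)
P8 → Magenta (d²=9.00)

Coral, Magenta, Red, Red, Slate, Olive, Teal, Magenta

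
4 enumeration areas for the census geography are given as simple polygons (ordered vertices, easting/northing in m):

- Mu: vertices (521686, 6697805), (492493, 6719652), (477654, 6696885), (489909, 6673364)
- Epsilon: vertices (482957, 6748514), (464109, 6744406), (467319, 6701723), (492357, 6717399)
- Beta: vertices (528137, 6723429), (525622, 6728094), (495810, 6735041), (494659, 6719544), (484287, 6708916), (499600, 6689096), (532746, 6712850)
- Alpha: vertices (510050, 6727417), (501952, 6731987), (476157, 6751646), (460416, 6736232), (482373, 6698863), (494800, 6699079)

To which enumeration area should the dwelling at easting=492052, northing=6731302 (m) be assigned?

Cast a ray rightward from (492052, 6731302). For each polygon, the edges (by vertex number in listed order) whose endpoints lie on opposite sides of northing = 6731302, where each meets that height, and whether that is right or left of the point:
Mu: no edge straddles that height → 0 crossings.
Epsilon: 2–3 at easting≈465094.5 (left), 4–1 at easting≈488156.8 (left) → 0 crossings.
Beta: 2–3 at easting≈511855.4 (right), 3–4 at easting≈495532.3 (right) → 2 crossings.
Alpha: 1–2 at easting≈503165.8 (right), 4–5 at easting≈463312.7 (left) → 1 crossing.
Only Alpha has an odd count, so the point is inside Alpha.

Alpha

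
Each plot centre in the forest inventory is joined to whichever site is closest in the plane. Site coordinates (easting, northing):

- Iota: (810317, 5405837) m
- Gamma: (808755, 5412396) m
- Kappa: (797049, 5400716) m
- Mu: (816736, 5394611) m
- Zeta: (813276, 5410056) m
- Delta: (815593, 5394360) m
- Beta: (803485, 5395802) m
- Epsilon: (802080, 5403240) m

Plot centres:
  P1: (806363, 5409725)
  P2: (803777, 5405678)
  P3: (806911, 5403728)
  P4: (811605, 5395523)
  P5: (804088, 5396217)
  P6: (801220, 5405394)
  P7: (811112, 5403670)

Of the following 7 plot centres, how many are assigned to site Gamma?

P1 → Gamma
P2 → Epsilon
P3 → Iota
P4 → Delta
P5 → Beta
P6 → Epsilon
P7 → Iota
1 of the 7 goes to Gamma.

1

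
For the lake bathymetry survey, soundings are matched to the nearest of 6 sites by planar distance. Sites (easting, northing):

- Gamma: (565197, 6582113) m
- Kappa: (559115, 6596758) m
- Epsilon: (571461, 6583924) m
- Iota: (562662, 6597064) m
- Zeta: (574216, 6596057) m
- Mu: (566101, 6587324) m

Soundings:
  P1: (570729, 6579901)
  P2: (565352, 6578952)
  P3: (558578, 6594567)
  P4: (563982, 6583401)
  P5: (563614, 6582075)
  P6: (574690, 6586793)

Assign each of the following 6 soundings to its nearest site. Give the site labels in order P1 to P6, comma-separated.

P1 → Epsilon (d²=16720353.00)
P2 → Gamma (d²=10015946.00)
P3 → Kappa (d²=5088850.00)
P4 → Gamma (d²=3135169.00)
P5 → Gamma (d²=2507333.00)
P6 → Epsilon (d²=18657602.00)

Epsilon, Gamma, Kappa, Gamma, Gamma, Epsilon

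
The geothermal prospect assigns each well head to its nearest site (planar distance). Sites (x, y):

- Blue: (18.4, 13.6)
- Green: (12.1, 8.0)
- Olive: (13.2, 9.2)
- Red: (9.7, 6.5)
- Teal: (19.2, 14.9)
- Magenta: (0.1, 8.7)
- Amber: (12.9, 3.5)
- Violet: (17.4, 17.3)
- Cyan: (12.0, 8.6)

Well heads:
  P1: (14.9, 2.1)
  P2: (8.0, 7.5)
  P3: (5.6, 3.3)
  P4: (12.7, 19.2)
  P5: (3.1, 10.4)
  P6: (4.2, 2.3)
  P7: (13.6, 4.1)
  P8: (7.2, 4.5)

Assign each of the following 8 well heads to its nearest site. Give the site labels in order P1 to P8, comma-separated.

Amber, Red, Red, Violet, Magenta, Red, Amber, Red

P1 → Amber (d²=5.96)
P2 → Red (d²=3.89)
P3 → Red (d²=27.05)
P4 → Violet (d²=25.70)
P5 → Magenta (d²=11.89)
P6 → Red (d²=47.89)
P7 → Amber (d²=0.85)
P8 → Red (d²=10.25)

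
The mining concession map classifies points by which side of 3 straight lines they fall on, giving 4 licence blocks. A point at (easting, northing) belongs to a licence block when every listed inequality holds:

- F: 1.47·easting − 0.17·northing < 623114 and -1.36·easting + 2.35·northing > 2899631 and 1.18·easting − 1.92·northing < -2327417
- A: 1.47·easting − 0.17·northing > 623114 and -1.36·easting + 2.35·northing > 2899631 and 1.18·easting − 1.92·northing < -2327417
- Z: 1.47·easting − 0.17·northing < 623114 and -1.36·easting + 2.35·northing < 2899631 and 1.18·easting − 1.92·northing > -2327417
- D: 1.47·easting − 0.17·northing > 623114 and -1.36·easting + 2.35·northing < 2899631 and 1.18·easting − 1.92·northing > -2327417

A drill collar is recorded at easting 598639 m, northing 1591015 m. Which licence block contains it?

F

1.47·598639 − 0.17·1591015 = 609526.780, which is < 623114
-1.36·598639 + 2.35·1591015 = 2924736.210, which is > 2899631
1.18·598639 − 1.92·1591015 = -2348354.780, which is < -2327417
This sign pattern matches F.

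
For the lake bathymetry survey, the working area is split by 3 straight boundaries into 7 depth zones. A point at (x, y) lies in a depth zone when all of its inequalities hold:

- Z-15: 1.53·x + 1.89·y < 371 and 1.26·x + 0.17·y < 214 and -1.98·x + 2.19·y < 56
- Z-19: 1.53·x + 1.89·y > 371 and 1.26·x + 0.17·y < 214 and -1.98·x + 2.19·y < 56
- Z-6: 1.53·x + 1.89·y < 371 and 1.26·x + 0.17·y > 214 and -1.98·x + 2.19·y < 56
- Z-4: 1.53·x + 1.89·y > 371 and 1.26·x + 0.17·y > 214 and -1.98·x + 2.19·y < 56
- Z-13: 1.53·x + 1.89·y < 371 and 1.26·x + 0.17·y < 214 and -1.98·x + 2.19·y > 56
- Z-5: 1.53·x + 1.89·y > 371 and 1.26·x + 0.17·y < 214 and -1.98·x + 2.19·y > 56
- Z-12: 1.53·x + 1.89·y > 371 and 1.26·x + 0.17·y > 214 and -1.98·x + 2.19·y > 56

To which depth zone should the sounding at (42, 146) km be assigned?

1.53·42 + 1.89·146 = 340.200, which is < 371
1.26·42 + 0.17·146 = 77.740, which is < 214
-1.98·42 + 2.19·146 = 236.580, which is > 56
This sign pattern matches Z-13.

Z-13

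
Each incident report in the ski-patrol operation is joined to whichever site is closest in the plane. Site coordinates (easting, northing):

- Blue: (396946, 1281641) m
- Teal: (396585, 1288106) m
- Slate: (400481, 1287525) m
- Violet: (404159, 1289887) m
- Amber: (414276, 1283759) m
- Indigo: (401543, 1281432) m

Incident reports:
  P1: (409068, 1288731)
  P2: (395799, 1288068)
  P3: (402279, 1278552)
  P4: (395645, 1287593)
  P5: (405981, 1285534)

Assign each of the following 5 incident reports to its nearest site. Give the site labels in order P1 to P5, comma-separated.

P1 → Violet (d²=25434617.00)
P2 → Teal (d²=619240.00)
P3 → Indigo (d²=8836096.00)
P4 → Teal (d²=1146769.00)
P5 → Violet (d²=22268293.00)

Violet, Teal, Indigo, Teal, Violet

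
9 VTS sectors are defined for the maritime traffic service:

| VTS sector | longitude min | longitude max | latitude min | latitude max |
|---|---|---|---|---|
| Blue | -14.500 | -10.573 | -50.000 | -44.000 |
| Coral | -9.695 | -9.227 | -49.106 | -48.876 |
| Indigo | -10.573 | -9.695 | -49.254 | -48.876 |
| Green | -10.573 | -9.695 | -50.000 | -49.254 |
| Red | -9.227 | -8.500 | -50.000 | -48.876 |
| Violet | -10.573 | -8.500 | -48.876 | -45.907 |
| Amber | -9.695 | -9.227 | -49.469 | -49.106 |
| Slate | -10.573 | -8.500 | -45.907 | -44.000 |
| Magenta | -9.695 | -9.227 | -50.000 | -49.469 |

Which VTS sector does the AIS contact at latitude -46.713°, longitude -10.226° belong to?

The point has longitude = -10.226 and latitude = -46.713.
Only Violet satisfies -10.573 ≤ longitude ≤ -8.500 and -48.876 ≤ latitude ≤ -45.907.

Violet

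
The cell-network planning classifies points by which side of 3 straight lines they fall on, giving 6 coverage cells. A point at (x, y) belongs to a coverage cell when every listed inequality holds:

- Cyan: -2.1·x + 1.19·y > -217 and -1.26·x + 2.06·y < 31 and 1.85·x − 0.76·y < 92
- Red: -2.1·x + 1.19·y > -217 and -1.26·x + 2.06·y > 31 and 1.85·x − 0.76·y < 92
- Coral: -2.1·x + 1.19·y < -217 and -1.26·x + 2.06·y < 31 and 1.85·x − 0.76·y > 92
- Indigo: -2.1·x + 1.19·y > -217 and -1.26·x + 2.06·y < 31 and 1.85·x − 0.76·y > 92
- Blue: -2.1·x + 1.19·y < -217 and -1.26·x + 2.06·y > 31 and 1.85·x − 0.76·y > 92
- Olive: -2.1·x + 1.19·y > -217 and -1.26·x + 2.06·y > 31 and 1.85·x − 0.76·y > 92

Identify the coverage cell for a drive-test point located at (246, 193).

Blue

-2.1·246 + 1.19·193 = -286.930, which is < -217
-1.26·246 + 2.06·193 = 87.620, which is > 31
1.85·246 − 0.76·193 = 308.420, which is > 92
This sign pattern matches Blue.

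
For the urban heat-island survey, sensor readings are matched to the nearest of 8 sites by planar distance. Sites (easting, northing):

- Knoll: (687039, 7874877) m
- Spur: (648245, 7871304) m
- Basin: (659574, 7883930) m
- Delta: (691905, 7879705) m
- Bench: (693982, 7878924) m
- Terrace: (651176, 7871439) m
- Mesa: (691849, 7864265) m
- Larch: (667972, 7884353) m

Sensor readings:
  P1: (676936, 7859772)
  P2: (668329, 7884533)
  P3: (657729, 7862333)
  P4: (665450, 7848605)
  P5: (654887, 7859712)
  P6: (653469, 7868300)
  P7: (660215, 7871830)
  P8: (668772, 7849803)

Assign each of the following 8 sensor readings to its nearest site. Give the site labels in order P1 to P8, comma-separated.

Mesa, Larch, Terrace, Terrace, Terrace, Terrace, Terrace, Mesa

P1 → Mesa (d²=242584618.00)
P2 → Larch (d²=159849.00)
P3 → Terrace (d²=125861045.00)
P4 → Terrace (d²=725138632.00)
P5 → Terrace (d²=151294050.00)
P6 → Terrace (d²=15111170.00)
P7 → Terrace (d²=81856402.00)
P8 → Mesa (d²=741697373.00)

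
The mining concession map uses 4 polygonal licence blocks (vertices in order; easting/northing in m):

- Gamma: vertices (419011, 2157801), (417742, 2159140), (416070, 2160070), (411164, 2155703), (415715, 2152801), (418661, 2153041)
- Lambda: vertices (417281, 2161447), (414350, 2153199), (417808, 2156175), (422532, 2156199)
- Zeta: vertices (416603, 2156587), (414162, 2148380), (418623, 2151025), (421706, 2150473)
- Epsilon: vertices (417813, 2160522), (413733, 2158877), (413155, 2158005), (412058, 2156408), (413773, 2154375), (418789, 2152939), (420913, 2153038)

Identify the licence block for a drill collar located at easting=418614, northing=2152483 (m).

Zeta

Cast a ray rightward from (418614, 2152483). For each polygon, the edges (by vertex number in listed order) whose endpoints lie on opposite sides of northing = 2152483, where each meets that height, and whether that is right or left of the point:
Gamma: no edge straddles that height → 0 crossings.
Lambda: no edge straddles that height → 0 crossings.
Zeta: 1–2 at easting≈415382.4 (left), 4–1 at easting≈420028.4 (right) → 1 crossing.
Epsilon: no edge straddles that height → 0 crossings.
Only Zeta has an odd count, so the point is inside Zeta.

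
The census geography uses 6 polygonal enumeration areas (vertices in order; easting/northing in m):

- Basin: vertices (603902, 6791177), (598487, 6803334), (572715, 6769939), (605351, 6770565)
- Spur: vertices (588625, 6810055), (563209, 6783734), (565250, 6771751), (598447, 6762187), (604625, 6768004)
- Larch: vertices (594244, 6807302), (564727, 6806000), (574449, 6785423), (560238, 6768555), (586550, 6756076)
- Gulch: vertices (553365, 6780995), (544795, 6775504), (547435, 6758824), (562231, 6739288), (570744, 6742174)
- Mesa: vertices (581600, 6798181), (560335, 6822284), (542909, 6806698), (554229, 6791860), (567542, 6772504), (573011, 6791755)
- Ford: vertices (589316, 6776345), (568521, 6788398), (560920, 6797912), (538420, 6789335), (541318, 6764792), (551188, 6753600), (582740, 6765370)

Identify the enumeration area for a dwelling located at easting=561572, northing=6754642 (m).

Cast a ray rightward from (561572, 6754642). For each polygon, the edges (by vertex number in listed order) whose endpoints lie on opposite sides of northing = 6754642, where each meets that height, and whether that is right or left of the point:
Basin: no edge straddles that height → 0 crossings.
Spur: no edge straddles that height → 0 crossings.
Larch: no edge straddles that height → 0 crossings.
Gulch: 3–4 at easting≈550602.3 (left), 5–1 at easting≈565162.4 (right) → 1 crossing.
Mesa: no edge straddles that height → 0 crossings.
Ford: 5–6 at easting≈550269.1 (left), 6–7 at easting≈553981.3 (left) → 0 crossings.
Only Gulch has an odd count, so the point is inside Gulch.

Gulch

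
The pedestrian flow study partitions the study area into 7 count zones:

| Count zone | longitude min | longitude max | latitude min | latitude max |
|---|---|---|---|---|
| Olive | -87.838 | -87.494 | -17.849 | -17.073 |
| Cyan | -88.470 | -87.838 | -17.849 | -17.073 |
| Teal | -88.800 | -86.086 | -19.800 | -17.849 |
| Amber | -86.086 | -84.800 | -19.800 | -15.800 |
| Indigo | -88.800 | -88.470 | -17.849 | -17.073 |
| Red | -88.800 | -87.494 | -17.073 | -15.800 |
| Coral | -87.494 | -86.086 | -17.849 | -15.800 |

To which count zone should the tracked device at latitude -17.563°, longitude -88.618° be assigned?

Indigo

The point has longitude = -88.618 and latitude = -17.563.
Only Indigo satisfies -88.800 ≤ longitude ≤ -88.470 and -17.849 ≤ latitude ≤ -17.073.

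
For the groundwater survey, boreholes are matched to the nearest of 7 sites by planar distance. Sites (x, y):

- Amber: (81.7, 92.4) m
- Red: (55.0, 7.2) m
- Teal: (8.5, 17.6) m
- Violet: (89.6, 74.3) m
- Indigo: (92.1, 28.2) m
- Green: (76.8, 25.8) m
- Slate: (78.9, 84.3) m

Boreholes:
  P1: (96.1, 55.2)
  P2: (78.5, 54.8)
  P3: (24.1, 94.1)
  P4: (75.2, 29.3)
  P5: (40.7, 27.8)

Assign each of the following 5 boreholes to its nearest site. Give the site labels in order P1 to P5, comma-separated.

Violet, Violet, Slate, Green, Red

P1 → Violet (d²=407.06)
P2 → Violet (d²=503.46)
P3 → Slate (d²=3099.08)
P4 → Green (d²=14.81)
P5 → Red (d²=628.85)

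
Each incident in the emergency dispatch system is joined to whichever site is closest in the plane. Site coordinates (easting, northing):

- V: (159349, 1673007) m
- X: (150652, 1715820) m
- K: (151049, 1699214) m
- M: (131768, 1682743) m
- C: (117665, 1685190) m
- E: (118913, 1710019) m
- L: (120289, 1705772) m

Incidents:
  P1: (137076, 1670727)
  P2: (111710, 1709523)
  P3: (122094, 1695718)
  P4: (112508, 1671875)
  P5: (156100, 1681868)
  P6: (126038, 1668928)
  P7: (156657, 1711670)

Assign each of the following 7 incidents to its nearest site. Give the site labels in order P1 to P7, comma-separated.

P1 → M (d²=172559120.00)
P2 → E (d²=52129225.00)
P3 → L (d²=104340941.00)
P4 → C (d²=203883874.00)
P5 → V (d²=89073322.00)
P6 → M (d²=223687125.00)
P7 → X (d²=53282525.00)

M, E, L, C, V, M, X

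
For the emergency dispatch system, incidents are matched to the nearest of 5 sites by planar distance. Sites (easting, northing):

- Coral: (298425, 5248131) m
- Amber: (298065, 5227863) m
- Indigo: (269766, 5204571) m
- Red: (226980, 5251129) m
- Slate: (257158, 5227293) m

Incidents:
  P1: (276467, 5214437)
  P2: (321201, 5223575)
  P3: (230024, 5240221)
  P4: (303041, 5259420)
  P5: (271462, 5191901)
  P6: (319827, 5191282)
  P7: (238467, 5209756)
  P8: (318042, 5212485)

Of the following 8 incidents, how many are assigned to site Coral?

P1 → Indigo
P2 → Amber
P3 → Red
P4 → Coral
P5 → Indigo
P6 → Amber
P7 → Slate
P8 → Amber
1 of the 8 goes to Coral.

1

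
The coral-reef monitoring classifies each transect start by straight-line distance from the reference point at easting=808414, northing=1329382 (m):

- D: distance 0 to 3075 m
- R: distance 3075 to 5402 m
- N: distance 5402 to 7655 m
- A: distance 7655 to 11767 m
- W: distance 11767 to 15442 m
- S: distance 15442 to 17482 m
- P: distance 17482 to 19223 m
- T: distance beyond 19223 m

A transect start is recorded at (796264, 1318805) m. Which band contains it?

Distance = √((796264−808414)² + (1318805−1329382)²) = √(147622500.000 + 111872929.000) = 16108.862 m.
15442 ≤ 16108.862 < 17482 → S.

S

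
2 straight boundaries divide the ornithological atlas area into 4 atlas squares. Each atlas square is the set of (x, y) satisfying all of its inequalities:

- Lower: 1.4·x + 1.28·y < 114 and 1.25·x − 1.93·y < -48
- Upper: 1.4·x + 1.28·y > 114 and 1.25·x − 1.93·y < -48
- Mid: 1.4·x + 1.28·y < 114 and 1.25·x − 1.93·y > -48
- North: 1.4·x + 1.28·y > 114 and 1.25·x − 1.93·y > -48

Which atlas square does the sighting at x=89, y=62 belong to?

North

1.4·89 + 1.28·62 = 203.960, which is > 114
1.25·89 − 1.93·62 = -8.410, which is > -48
This sign pattern matches North.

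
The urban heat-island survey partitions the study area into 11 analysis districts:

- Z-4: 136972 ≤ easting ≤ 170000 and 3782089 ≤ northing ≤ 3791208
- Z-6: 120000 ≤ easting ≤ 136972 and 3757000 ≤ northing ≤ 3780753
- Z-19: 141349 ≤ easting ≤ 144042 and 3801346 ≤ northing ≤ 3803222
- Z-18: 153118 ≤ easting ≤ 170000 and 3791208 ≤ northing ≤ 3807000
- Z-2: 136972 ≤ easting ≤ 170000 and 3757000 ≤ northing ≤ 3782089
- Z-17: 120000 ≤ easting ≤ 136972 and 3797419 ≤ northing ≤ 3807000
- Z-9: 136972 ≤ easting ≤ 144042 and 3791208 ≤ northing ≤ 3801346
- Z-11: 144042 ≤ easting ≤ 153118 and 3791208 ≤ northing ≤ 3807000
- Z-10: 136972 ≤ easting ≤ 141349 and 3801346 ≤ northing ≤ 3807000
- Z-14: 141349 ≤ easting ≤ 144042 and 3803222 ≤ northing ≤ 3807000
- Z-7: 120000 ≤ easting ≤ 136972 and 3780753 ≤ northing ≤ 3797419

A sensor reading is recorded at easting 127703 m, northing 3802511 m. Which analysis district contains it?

The point has easting = 127703 and northing = 3802511.
Only Z-17 satisfies 120000 ≤ easting ≤ 136972 and 3797419 ≤ northing ≤ 3807000.

Z-17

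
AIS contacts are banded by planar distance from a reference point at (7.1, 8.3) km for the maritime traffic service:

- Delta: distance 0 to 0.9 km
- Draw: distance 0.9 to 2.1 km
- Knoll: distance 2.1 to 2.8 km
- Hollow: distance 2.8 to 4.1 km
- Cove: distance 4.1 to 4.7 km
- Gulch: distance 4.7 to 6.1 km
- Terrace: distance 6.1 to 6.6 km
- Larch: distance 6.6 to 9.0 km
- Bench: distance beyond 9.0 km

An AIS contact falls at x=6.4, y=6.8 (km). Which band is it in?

Distance = √((6.4−7.1)² + (6.8−8.3)²) = √(0.490 + 2.250) = 1.655 km.
0.9 ≤ 1.655 < 2.1 → Draw.

Draw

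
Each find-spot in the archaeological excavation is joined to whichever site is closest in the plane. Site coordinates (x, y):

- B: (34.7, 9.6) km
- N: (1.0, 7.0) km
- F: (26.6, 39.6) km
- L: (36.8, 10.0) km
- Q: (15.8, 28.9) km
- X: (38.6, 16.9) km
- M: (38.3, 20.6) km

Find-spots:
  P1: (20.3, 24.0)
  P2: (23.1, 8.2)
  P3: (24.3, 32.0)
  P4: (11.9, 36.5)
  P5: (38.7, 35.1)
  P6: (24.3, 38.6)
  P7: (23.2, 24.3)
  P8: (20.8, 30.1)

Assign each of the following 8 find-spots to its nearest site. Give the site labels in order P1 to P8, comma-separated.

Q, B, F, Q, F, F, Q, Q

P1 → Q (d²=44.26)
P2 → B (d²=136.52)
P3 → F (d²=63.05)
P4 → Q (d²=72.97)
P5 → F (d²=166.66)
P6 → F (d²=6.29)
P7 → Q (d²=75.92)
P8 → Q (d²=26.44)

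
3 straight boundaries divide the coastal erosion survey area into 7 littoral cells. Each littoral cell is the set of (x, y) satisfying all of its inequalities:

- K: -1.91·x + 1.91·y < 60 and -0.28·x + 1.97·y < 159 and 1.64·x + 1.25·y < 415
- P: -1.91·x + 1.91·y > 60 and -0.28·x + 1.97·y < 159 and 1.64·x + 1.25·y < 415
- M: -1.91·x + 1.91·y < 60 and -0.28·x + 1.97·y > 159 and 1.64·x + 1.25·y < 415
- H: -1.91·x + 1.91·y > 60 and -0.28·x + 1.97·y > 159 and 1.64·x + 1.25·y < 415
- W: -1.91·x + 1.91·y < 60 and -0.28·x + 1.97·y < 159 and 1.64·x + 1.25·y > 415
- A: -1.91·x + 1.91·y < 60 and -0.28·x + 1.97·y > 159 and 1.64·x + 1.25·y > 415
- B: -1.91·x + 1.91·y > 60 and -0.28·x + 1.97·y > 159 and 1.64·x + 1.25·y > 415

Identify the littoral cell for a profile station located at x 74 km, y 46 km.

K

-1.91·74 + 1.91·46 = -53.480, which is < 60
-0.28·74 + 1.97·46 = 69.900, which is < 159
1.64·74 + 1.25·46 = 178.860, which is < 415
This sign pattern matches K.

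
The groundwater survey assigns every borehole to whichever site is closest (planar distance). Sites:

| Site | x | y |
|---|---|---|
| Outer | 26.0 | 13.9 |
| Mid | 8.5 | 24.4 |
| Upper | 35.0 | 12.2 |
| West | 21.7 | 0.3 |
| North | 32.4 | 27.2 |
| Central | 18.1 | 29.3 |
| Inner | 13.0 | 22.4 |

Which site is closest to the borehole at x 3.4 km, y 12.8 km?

Squared distances to each site:
Outer: 511.970; Mid: 160.570; Upper: 998.920; West: 491.140; North: 1048.360; Central: 488.340; Inner: 184.320.
Minimum at Mid.

Mid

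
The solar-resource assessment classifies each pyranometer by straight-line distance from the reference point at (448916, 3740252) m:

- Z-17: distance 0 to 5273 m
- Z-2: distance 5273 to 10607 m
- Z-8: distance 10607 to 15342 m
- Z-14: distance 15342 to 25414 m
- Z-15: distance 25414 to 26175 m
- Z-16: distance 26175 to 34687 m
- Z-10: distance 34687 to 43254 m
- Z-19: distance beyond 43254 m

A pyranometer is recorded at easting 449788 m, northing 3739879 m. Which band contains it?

Distance = √((449788−448916)² + (3739879−3740252)²) = √(760384.000 + 139129.000) = 948.427 m.
0 ≤ 948.427 < 5273 → Z-17.

Z-17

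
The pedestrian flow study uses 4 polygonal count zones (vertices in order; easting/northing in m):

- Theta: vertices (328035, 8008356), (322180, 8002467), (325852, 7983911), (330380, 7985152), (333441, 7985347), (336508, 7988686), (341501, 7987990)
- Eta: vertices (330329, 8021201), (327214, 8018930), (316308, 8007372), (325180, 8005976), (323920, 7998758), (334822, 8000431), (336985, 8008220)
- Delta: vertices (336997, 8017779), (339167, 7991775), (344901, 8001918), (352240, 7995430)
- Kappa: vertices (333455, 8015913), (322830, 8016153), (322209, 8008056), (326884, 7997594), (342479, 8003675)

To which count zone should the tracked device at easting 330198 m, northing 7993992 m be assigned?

Theta

Cast a ray rightward from (330198, 7993992). For each polygon, the edges (by vertex number in listed order) whose endpoints lie on opposite sides of northing = 7993992, where each meets that height, and whether that is right or left of the point:
Theta: 2–3 at easting≈323857.1 (left), 7–1 at easting≈337532.5 (right) → 1 crossing.
Eta: no edge straddles that height → 0 crossings.
Delta: 1–2 at easting≈338982.0 (right), 2–3 at easting≈340420.3 (right) → 2 crossings.
Kappa: no edge straddles that height → 0 crossings.
Only Theta has an odd count, so the point is inside Theta.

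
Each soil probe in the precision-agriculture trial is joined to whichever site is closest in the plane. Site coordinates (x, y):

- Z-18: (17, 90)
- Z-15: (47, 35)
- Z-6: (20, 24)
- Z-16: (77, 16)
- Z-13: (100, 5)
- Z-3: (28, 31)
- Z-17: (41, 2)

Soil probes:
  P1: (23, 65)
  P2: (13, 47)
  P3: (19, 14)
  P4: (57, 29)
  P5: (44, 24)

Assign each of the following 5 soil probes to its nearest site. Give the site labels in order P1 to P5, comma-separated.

Z-18, Z-3, Z-6, Z-15, Z-15

P1 → Z-18 (d²=661.00)
P2 → Z-3 (d²=481.00)
P3 → Z-6 (d²=101.00)
P4 → Z-15 (d²=136.00)
P5 → Z-15 (d²=130.00)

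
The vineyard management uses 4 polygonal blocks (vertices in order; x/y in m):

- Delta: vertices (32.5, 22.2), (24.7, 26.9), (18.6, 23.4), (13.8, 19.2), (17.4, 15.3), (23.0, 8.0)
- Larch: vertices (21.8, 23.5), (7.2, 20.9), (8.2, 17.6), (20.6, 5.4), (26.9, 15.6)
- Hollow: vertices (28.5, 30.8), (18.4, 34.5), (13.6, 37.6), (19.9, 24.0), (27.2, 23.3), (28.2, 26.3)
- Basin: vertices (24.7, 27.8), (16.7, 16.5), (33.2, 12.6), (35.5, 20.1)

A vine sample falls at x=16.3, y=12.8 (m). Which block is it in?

Larch

Cast a ray rightward from (16.3, 12.8). For each polygon, the edges (by vertex number in listed order) whose endpoints lie on opposite sides of y = 12.8, where each meets that height, and whether that is right or left of the point:
Delta: 5–6 at x≈19.32 (right), 6–1 at x≈26.21 (right) → 2 crossings.
Larch: 3–4 at x≈13.08 (left), 4–5 at x≈25.17 (right) → 1 crossing.
Hollow: no edge straddles that height → 0 crossings.
Basin: 2–3 at x≈32.35 (right), 3–4 at x≈33.26 (right) → 2 crossings.
Only Larch has an odd count, so the point is inside Larch.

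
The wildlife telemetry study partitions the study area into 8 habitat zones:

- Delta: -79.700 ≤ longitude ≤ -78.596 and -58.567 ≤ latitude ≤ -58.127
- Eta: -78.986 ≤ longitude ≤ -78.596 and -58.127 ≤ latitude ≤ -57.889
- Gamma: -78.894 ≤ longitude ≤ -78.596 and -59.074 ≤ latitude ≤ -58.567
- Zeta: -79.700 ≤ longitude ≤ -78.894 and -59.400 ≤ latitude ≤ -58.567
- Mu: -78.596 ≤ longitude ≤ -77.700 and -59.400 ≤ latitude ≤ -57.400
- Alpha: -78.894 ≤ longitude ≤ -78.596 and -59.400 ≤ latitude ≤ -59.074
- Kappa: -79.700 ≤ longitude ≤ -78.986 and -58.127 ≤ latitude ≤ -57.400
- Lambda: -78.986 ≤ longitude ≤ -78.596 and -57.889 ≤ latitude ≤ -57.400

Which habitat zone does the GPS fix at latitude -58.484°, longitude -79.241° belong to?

The point has longitude = -79.241 and latitude = -58.484.
Only Delta satisfies -79.700 ≤ longitude ≤ -78.596 and -58.567 ≤ latitude ≤ -58.127.

Delta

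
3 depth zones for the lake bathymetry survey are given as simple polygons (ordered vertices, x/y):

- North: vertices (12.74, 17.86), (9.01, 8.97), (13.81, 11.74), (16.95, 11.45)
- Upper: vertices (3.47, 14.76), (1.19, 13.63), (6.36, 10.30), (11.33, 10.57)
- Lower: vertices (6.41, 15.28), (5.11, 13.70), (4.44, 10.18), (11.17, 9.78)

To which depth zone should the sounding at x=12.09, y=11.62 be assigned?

North

Cast a ray rightward from (12.09, 11.62). For each polygon, the edges (by vertex number in listed order) whose endpoints lie on opposite sides of y = 11.62, where each meets that height, and whether that is right or left of the point:
North: 1–2 at x≈10.122 (left), 2–3 at x≈13.602 (right), 3–4 at x≈15.109 (right), 4–1 at x≈16.838 (right) → 3 crossings.
Upper: 2–3 at x≈4.311 (left), 4–1 at x≈9.360 (left) → 0 crossings.
Lower: 2–3 at x≈4.714 (left), 4–1 at x≈9.578 (left) → 0 crossings.
Only North has an odd count, so the point is inside North.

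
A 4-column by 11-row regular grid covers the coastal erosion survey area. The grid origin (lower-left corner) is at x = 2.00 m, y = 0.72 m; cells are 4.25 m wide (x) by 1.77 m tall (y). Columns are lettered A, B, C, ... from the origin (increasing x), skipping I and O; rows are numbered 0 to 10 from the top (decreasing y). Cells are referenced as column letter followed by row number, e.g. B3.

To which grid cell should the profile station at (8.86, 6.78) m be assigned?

B7

Column index: ⌊(8.86 − 2.00) / 4.25⌋ = ⌊1.614⌋ = 1 → column B
Row offset from origin: ⌊(6.78 − 0.72) / 1.77⌋ = ⌊3.424⌋ = 3 → row 7 (counted from top)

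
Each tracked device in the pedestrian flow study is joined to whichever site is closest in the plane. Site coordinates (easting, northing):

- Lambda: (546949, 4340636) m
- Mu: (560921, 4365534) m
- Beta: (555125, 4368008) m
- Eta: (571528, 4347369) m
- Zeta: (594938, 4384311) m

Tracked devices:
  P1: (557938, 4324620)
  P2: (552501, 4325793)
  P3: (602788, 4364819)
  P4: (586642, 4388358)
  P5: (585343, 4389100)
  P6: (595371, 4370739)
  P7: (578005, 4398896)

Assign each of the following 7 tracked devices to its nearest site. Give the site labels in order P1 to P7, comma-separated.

Lambda, Lambda, Zeta, Zeta, Zeta, Zeta, Zeta

P1 → Lambda (d²=377270377.00)
P2 → Lambda (d²=251139353.00)
P3 → Zeta (d²=441560564.00)
P4 → Zeta (d²=85201825.00)
P5 → Zeta (d²=114998546.00)
P6 → Zeta (d²=184386673.00)
P7 → Zeta (d²=499448714.00)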